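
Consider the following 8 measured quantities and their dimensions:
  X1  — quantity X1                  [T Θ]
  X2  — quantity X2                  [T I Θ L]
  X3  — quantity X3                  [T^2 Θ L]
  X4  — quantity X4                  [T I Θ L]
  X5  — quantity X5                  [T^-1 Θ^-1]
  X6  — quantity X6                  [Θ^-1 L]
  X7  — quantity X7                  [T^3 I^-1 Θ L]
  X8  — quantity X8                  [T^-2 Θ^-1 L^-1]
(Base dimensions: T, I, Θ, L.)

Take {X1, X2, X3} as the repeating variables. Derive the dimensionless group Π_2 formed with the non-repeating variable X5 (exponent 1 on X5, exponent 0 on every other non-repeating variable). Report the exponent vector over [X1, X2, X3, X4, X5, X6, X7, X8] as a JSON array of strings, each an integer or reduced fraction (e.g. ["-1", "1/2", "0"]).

Exponent matrix [T,I,Θ,L] × [X1,X2,X3,X4,X5,X6,X7,X8]:
  T: [ 1  1  2  1 -1  0  3 -2]
  I: [ 0  1  0  1  0  0 -1  0]
  Θ: [ 1  1  1  1 -1 -1  1 -1]
  L: [ 0  1  1  1  0  1  1 -1]
RREF → pivots at {X1,X2,X3} ⇒ r = 3
Pivot set = {X1,X2,X3}, free = {X4,X5,X6,X7,X8}
RREF:
  r0: [   1    0    0    0   -1   -2    0    0]
  r1: [   0    1    0    1    0    0   -1    0]
  r2: [   0    0    1    0    0    1    2   -1]
  r3: [   0    0    0    0    0    0    0    0]
Fix exponent of X5 at 1, X4 at 0, X6 at 0, X7 at 0, X8 at 0; solve each RREF row for its pivot's exponent:
  r0: exp(X1) + (-1)·1 = 0 ⇒ exp(X1) = 1
  r1: exp(X2) + (0)·1 = 0 ⇒ exp(X2) = 0
  r2: exp(X3) + (0)·1 = 0 ⇒ exp(X3) = 0
Π_2 = X1 · X5

["1", "0", "0", "0", "1", "0", "0", "0"]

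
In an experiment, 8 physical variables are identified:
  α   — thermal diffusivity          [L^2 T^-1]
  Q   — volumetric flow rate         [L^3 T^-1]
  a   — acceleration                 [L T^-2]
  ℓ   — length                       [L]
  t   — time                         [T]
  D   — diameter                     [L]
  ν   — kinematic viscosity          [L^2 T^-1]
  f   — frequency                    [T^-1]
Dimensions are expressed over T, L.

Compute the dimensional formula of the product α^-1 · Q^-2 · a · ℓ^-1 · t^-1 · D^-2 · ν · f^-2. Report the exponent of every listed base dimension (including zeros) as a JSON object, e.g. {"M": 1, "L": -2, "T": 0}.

Write exponents as rows T,L / cols α,Q,a,ℓ,t,D,ν,f:
  T: [-1 -1 -2  0  1  0 -1 -1]
  L: [ 2  3  1  1  0  1  2  0]
  [T]: (-1)·-1+(-2)·-1+(1)·-2+(-1)·0+(-1)·1+(-2)·0+(1)·-1+(-2)·-1 = 1
  [L]: (-1)·2+(-2)·3+(1)·1+(-1)·1+(-1)·0+(-2)·1+(1)·2+(-2)·0 = -8
⇒ T L^-8

{"T": 1, "L": -8}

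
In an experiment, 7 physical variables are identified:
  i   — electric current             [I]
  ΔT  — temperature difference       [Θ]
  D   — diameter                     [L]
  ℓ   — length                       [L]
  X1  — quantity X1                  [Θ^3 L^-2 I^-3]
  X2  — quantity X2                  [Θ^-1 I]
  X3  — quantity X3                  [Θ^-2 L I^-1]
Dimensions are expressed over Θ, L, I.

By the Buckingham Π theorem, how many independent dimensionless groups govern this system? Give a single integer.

4

Exponent matrix [Θ,L,I] × [i,ΔT,D,ℓ,X1,X2,X3]:
  Θ: [ 0  1  0  0  3 -1 -2]
  L: [ 0  0  1  1 -2  0  1]
  I: [ 1  0  0  0 -3  1 -1]
Echelon form has 3 nonzero rows (pivots: i,ΔT,D)
Π count = n − r = 7 − 3 = 4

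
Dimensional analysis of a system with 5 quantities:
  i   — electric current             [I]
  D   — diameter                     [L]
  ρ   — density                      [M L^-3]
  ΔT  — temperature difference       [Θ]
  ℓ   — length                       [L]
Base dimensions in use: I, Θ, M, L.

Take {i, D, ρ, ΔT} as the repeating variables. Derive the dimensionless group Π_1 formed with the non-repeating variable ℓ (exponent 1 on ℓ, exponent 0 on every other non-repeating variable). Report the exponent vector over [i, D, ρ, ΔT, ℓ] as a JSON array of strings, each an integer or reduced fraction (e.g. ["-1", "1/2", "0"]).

Exponent matrix [I,Θ,M,L] × [i,D,ρ,ΔT,ℓ]:
  I: [ 1  0  0  0  0]
  Θ: [ 0  0  0  1  0]
  M: [ 0  0  1  0  0]
  L: [ 0  1 -3  0  1]
Row reduction gives pivot columns i,D,ρ,ΔT; rank = 4
Repeat: i,D,ρ,ΔT; free: ℓ
RREF:
  r0: [   1    0    0    0    0]
  r1: [   0    1    0    0    1]
  r2: [   0    0    1    0    0]
  r3: [   0    0    0    1    0]
Fix exponent of ℓ at 1; solve each RREF row for its pivot's exponent:
  r0: exp(i) + (0)·1 = 0 ⇒ exp(i) = 0
  r1: exp(D) + (1)·1 = 0 ⇒ exp(D) = -1
  r2: exp(ρ) + (0)·1 = 0 ⇒ exp(ρ) = 0
  r3: exp(ΔT) + (0)·1 = 0 ⇒ exp(ΔT) = 0
Π_1 = D^-1 · ℓ

["0", "-1", "0", "0", "1"]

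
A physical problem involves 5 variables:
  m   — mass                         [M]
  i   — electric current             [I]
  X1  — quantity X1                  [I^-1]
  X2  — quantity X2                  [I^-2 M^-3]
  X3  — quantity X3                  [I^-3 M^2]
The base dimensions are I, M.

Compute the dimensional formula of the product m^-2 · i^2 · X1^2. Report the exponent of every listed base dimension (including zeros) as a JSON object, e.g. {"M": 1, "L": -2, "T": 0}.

{"I": 0, "M": -2}

Dimensional matrix (I×M by m×i×X1×X2×X3):
  I: [ 0  1 -1 -2 -3]
  M: [ 1  0  0 -3  2]
  [I]: (-2)·0+(2)·1+(2)·-1 = 0
  [M]: (-2)·1+(2)·0+(2)·0 = -2
⇒ M^-2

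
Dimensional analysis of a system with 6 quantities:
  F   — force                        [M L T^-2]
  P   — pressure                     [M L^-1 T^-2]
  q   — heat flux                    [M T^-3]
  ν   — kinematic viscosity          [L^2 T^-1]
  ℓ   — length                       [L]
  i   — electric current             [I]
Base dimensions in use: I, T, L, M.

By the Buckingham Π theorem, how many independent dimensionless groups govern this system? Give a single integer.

2

Exponent matrix [I,T,L,M] × [F,P,q,ν,ℓ,i]:
  I: [ 0  0  0  0  0  1]
  T: [-2 -2 -3 -1  0  0]
  L: [ 1 -1  0  2  1  0]
  M: [ 1  1  1  0  0  0]
Row reduction gives pivot columns F,P,q,i; rank = 4
n=6, r=4 ⇒ 2 dimensionless groups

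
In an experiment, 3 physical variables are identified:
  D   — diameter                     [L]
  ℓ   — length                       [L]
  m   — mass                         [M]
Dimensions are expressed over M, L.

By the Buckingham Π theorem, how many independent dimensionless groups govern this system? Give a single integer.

1

Dimensional matrix (M×L by D×ℓ×m):
  M: [ 0  0  1]
  L: [ 1  1  0]
Echelon form has 2 nonzero rows (pivots: D,m)
n=3, r=2 ⇒ 1 dimensionless group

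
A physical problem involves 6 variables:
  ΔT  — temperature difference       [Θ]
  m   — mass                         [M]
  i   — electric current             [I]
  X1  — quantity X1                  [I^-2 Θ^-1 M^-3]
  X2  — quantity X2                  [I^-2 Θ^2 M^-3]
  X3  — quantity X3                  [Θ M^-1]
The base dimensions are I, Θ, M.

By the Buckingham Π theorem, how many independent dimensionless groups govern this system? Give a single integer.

3

Dimensional matrix (I×Θ×M by ΔT×m×i×X1×X2×X3):
  I: [ 0  0  1 -2 -2  0]
  Θ: [ 1  0  0 -1  2  1]
  M: [ 0  1  0 -3 -3 -1]
Echelon form has 3 nonzero rows (pivots: ΔT,m,i)
n=6, r=3 ⇒ 3 dimensionless groups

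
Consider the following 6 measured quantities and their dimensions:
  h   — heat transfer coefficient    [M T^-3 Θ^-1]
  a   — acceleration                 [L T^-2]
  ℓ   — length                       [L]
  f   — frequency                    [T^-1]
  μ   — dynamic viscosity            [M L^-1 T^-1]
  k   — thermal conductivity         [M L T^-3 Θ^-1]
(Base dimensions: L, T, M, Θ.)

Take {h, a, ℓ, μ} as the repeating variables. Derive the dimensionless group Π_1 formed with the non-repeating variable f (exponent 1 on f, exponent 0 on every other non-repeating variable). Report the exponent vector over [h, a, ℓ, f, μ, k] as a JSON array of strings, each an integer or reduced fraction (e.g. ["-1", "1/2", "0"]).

["0", "-1/2", "1/2", "1", "0", "0"]

Exponent matrix [L,T,M,Θ] × [h,a,ℓ,f,μ,k]:
  L: [ 0  1  1  0 -1  1]
  T: [-3 -2  0 -1 -1 -3]
  M: [ 1  0  0  0  1  1]
  Θ: [-1  0  0  0  0 -1]
Row reduction gives pivot columns h,a,ℓ,μ; rank = 4
Repeat: h,a,ℓ,μ; free: f,k
RREF:
  r0: [   1    0    0    0    0    1]
  r1: [   0    1    0  1/2    0    0]
  r2: [   0    0    1 -1/2    0    1]
  r3: [   0    0    0    0    1    0]
Fix exponent of f at 1, k at 0; solve each RREF row for its pivot's exponent:
  r0: exp(h) + (0)·1 = 0 ⇒ exp(h) = 0
  r1: exp(a) + (1/2)·1 = 0 ⇒ exp(a) = -1/2
  r2: exp(ℓ) + (-1/2)·1 = 0 ⇒ exp(ℓ) = 1/2
  r3: exp(μ) + (0)·1 = 0 ⇒ exp(μ) = 0
Π_1 = a^(-1/2) · ℓ^(1/2) · f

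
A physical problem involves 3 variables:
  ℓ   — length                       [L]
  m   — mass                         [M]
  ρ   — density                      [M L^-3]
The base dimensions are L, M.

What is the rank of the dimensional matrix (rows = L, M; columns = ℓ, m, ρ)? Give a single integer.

Dimensional matrix (L×M by ℓ×m×ρ):
  L: [ 1  0 -3]
  M: [ 0  1  1]
RREF → pivots at {ℓ,m} ⇒ r = 2

2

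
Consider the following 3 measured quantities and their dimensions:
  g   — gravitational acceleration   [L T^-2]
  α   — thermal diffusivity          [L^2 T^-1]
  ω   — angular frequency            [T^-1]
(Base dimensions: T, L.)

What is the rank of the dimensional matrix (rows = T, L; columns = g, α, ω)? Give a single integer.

2

Dimensional matrix (T×L by g×α×ω):
  T: [-2 -1 -1]
  L: [ 1  2  0]
Echelon form has 2 nonzero rows (pivots: g,α)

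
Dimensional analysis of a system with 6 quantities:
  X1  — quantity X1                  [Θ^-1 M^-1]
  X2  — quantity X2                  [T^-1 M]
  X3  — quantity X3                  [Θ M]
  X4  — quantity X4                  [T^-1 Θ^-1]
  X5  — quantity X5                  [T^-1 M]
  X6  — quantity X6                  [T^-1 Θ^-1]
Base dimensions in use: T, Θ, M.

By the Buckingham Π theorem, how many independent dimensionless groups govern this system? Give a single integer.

Exponent matrix [T,Θ,M] × [X1,X2,X3,X4,X5,X6]:
  T: [ 0 -1  0 -1 -1 -1]
  Θ: [-1  0  1 -1  0 -1]
  M: [-1  1  1  0  1  0]
Echelon form has 2 nonzero rows (pivots: X1,X2)
6 vars − rank 2 = 4 Π groups

4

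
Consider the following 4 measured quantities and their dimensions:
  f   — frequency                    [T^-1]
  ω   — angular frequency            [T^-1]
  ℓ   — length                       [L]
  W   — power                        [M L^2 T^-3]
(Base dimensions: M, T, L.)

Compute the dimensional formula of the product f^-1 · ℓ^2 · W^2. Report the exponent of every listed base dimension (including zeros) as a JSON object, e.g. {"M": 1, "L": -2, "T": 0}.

{"M": 2, "T": -5, "L": 6}

Exponent matrix [M,T,L] × [f,ω,ℓ,W]:
  M: [ 0  0  0  1]
  T: [-1 -1  0 -3]
  L: [ 0  0  1  2]
  [M]: (-1)·0+(2)·0+(2)·1 = 2
  [T]: (-1)·-1+(2)·0+(2)·-3 = -5
  [L]: (-1)·0+(2)·1+(2)·2 = 6
⇒ M^2 T^-5 L^6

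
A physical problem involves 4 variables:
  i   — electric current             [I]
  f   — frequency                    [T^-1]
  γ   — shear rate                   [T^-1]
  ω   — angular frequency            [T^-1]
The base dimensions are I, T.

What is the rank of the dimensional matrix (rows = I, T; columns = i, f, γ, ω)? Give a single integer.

2

Write exponents as rows I,T / cols i,f,γ,ω:
  I: [ 1  0  0  0]
  T: [ 0 -1 -1 -1]
RREF → pivots at {i,f} ⇒ r = 2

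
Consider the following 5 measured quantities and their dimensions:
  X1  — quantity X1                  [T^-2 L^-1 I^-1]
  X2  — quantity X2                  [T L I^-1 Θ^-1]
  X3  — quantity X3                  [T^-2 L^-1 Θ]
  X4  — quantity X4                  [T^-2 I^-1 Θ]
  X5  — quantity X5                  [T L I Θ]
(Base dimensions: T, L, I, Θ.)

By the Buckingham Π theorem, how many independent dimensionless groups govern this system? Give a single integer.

2

Write exponents as rows T,L,I,Θ / cols X1,X2,X3,X4,X5:
  T: [-2  1 -2 -2  1]
  L: [-1  1 -1  0  1]
  I: [-1 -1  0 -1  1]
  Θ: [ 0 -1  1  1  1]
RREF → pivots at {X1,X2,X3} ⇒ r = 3
5 vars − rank 3 = 2 Π groups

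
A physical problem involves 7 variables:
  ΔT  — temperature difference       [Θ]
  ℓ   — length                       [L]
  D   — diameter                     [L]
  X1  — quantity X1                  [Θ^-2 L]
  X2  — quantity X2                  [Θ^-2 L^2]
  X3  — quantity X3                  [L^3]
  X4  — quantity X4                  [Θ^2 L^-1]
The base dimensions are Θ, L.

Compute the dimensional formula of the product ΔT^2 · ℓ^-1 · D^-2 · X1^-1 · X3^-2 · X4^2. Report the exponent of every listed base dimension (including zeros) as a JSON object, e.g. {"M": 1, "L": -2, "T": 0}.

Write exponents as rows Θ,L / cols ΔT,ℓ,D,X1,X2,X3,X4:
  Θ: [ 1  0  0 -2 -2  0  2]
  L: [ 0  1  1  1  2  3 -1]
  [Θ]: (2)·1+(-1)·0+(-2)·0+(-1)·-2+(-2)·0+(2)·2 = 8
  [L]: (2)·0+(-1)·1+(-2)·1+(-1)·1+(-2)·3+(2)·-1 = -12
⇒ Θ^8 L^-12

{"Θ": 8, "L": -12}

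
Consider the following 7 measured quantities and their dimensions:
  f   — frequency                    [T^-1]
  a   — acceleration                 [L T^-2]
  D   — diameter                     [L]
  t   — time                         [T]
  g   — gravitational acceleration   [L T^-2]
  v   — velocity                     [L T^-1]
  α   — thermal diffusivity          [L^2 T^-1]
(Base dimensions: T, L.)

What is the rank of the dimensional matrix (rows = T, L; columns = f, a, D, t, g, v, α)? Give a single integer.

Dimensional matrix (T×L by f×a×D×t×g×v×α):
  T: [-1 -2  0  1 -2 -1 -1]
  L: [ 0  1  1  0  1  1  2]
Echelon form has 2 nonzero rows (pivots: f,a)

2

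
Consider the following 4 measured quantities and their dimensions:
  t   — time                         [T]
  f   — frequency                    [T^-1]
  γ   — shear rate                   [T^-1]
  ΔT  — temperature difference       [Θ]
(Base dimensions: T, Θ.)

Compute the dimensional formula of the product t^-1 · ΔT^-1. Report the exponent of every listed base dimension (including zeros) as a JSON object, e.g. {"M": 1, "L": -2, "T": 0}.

Exponent matrix [T,Θ] × [t,f,γ,ΔT]:
  T: [ 1 -1 -1  0]
  Θ: [ 0  0  0  1]
  [T]: (-1)·1+(-1)·0 = -1
  [Θ]: (-1)·0+(-1)·1 = -1
⇒ T^-1 Θ^-1

{"T": -1, "Θ": -1}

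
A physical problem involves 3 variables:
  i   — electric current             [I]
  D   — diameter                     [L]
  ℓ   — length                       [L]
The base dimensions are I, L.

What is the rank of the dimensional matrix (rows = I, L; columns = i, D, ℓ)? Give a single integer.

Dimensional matrix (I×L by i×D×ℓ):
  I: [ 1  0  0]
  L: [ 0  1  1]
Echelon form has 2 nonzero rows (pivots: i,D)

2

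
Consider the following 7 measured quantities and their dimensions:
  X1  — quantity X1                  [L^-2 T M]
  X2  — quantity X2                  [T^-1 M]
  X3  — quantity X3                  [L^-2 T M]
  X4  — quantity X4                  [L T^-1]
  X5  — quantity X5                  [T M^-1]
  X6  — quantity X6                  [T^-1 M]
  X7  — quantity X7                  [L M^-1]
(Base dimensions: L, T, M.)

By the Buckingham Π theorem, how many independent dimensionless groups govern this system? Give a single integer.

5

Exponent matrix [L,T,M] × [X1,X2,X3,X4,X5,X6,X7]:
  L: [-2  0 -2  1  0  0  1]
  T: [ 1 -1  1 -1  1 -1  0]
  M: [ 1  1  1  0 -1  1 -1]
Row reduction gives pivot columns X1,X2; rank = 2
7 vars − rank 2 = 5 Π groups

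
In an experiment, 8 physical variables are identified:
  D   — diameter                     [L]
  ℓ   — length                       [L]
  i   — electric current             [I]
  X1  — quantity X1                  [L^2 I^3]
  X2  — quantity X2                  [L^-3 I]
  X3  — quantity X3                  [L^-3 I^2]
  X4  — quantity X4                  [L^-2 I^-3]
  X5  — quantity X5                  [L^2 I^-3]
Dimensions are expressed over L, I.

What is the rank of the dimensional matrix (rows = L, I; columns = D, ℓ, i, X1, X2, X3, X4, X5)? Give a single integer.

Dimensional matrix (L×I by D×ℓ×i×X1×X2×X3×X4×X5):
  L: [ 1  1  0  2 -3 -3 -2  2]
  I: [ 0  0  1  3  1  2 -3 -3]
RREF → pivots at {D,i} ⇒ r = 2

2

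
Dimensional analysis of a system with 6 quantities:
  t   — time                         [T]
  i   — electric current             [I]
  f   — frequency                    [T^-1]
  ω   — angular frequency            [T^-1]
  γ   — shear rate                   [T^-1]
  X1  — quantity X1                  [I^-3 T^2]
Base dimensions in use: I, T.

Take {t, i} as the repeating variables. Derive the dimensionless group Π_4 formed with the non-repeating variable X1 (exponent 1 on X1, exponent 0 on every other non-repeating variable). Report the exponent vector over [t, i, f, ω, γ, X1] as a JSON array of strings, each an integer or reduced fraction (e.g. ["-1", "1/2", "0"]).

["-2", "3", "0", "0", "0", "1"]

Write exponents as rows I,T / cols t,i,f,ω,γ,X1:
  I: [ 0  1  0  0  0 -3]
  T: [ 1  0 -1 -1 -1  2]
Echelon form has 2 nonzero rows (pivots: t,i)
Pivot set = {t,i}, free = {f,ω,γ,X1}
RREF:
  r0: [   1    0   -1   -1   -1    2]
  r1: [   0    1    0    0    0   -3]
Fix exponent of X1 at 1, f at 0, ω at 0, γ at 0; solve each RREF row for its pivot's exponent:
  r0: exp(t) + (2)·1 = 0 ⇒ exp(t) = -2
  r1: exp(i) + (-3)·1 = 0 ⇒ exp(i) = 3
Π_4 = t^-2 · i^3 · X1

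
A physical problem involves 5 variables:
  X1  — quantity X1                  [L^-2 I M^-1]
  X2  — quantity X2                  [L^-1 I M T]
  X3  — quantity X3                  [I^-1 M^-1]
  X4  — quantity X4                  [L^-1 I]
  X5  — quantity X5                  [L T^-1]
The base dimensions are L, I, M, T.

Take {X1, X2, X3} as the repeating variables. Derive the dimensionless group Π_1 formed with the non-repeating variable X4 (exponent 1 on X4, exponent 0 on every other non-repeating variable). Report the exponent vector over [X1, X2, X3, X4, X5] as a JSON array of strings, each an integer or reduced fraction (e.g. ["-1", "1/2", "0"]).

Exponent matrix [L,I,M,T] × [X1,X2,X3,X4,X5]:
  L: [-2 -1  0 -1  1]
  I: [ 1  1 -1  1  0]
  M: [-1  1 -1  0  0]
  T: [ 0  1  0  0 -1]
Row reduction gives pivot columns X1,X2,X3; rank = 3
Repeat: X1,X2,X3; free: X4,X5
RREF:
  r0: [   1    0    0  1/2    0]
  r1: [   0    1    0    0   -1]
  r2: [   0    0    1 -1/2   -1]
  r3: [   0    0    0    0    0]
Fix exponent of X4 at 1, X5 at 0; solve each RREF row for its pivot's exponent:
  r0: exp(X1) + (1/2)·1 = 0 ⇒ exp(X1) = -1/2
  r1: exp(X2) + (0)·1 = 0 ⇒ exp(X2) = 0
  r2: exp(X3) + (-1/2)·1 = 0 ⇒ exp(X3) = 1/2
Π_1 = X1^(-1/2) · X3^(1/2) · X4

["-1/2", "0", "1/2", "1", "0"]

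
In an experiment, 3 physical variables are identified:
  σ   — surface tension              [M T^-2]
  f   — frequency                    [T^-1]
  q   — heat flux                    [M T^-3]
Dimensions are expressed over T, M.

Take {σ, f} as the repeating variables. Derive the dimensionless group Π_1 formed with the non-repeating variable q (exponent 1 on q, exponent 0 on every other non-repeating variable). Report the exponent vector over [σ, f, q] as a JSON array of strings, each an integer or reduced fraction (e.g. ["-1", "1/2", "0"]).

Exponent matrix [T,M] × [σ,f,q]:
  T: [-2 -1 -3]
  M: [ 1  0  1]
Echelon form has 2 nonzero rows (pivots: σ,f)
Repeat: σ,f; free: q
RREF:
  r0: [   1    0    1]
  r1: [   0    1    1]
Fix exponent of q at 1; solve each RREF row for its pivot's exponent:
  r0: exp(σ) + (1)·1 = 0 ⇒ exp(σ) = -1
  r1: exp(f) + (1)·1 = 0 ⇒ exp(f) = -1
Π_1 = σ^-1 · f^-1 · q

["-1", "-1", "1"]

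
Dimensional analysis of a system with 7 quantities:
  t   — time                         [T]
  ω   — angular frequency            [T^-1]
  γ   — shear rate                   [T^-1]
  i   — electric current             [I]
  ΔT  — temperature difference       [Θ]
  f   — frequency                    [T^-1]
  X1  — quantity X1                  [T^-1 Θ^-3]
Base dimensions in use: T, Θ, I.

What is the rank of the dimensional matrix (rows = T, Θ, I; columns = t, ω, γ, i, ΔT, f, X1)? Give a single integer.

3

Dimensional matrix (T×Θ×I by t×ω×γ×i×ΔT×f×X1):
  T: [ 1 -1 -1  0  0 -1 -1]
  Θ: [ 0  0  0  0  1  0 -3]
  I: [ 0  0  0  1  0  0  0]
RREF → pivots at {t,i,ΔT} ⇒ r = 3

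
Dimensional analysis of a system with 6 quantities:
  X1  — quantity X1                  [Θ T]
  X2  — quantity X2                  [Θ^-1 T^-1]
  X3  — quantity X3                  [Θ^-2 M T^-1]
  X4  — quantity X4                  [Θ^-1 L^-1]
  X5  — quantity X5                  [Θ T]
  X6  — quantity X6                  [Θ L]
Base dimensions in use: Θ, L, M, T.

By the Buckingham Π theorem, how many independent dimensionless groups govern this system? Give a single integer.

3

Exponent matrix [Θ,L,M,T] × [X1,X2,X3,X4,X5,X6]:
  Θ: [ 1 -1 -2 -1  1  1]
  L: [ 0  0  0 -1  0  1]
  M: [ 0  0  1  0  0  0]
  T: [ 1 -1 -1  0  1  0]
RREF → pivots at {X1,X3,X4} ⇒ r = 3
Π count = n − r = 6 − 3 = 3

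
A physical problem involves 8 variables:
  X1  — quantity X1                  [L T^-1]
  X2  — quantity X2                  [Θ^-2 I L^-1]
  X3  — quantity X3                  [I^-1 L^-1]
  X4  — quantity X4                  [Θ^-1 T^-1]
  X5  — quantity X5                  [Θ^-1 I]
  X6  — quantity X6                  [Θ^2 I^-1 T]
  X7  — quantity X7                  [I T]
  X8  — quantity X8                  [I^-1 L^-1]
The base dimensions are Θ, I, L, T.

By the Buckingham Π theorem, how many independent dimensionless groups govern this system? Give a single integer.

Write exponents as rows Θ,I,L,T / cols X1,X2,X3,X4,X5,X6,X7,X8:
  Θ: [ 0 -2  0 -1 -1  2  0  0]
  I: [ 0  1 -1  0  1 -1  1 -1]
  L: [ 1 -1 -1  0  0  0  0 -1]
  T: [-1  0  0 -1  0  1  1  0]
RREF → pivots at {X1,X2,X3} ⇒ r = 3
n=8, r=3 ⇒ 5 dimensionless groups

5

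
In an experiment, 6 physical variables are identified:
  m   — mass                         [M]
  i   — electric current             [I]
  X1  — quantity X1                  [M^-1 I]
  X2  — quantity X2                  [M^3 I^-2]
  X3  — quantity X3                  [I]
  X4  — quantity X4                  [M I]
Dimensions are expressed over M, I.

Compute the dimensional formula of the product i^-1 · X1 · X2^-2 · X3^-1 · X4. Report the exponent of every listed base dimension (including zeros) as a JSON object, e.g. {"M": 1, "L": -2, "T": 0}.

{"M": -6, "I": 4}

Exponent matrix [M,I] × [m,i,X1,X2,X3,X4]:
  M: [ 1  0 -1  3  0  1]
  I: [ 0  1  1 -2  1  1]
  [M]: (-1)·0+(1)·-1+(-2)·3+(-1)·0+(1)·1 = -6
  [I]: (-1)·1+(1)·1+(-2)·-2+(-1)·1+(1)·1 = 4
⇒ M^-6 I^4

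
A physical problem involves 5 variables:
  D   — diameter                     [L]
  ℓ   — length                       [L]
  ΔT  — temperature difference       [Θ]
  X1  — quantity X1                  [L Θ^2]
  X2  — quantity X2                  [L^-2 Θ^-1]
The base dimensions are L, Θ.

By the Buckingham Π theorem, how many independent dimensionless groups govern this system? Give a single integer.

Write exponents as rows L,Θ / cols D,ℓ,ΔT,X1,X2:
  L: [ 1  1  0  1 -2]
  Θ: [ 0  0  1  2 -1]
Echelon form has 2 nonzero rows (pivots: D,ΔT)
n=5, r=2 ⇒ 3 dimensionless groups

3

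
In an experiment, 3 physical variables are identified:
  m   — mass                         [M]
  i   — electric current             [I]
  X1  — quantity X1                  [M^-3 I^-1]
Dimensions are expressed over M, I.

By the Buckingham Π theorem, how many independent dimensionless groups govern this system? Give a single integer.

Exponent matrix [M,I] × [m,i,X1]:
  M: [ 1  0 -3]
  I: [ 0  1 -1]
RREF → pivots at {m,i} ⇒ r = 2
3 vars − rank 2 = 1 Π group

1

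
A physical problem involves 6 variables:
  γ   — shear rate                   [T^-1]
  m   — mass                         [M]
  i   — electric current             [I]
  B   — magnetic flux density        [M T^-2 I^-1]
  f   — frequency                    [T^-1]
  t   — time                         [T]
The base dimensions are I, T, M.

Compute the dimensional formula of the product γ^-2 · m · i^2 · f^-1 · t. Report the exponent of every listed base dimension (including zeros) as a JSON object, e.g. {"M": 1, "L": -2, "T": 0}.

{"I": 2, "T": 4, "M": 1}

Write exponents as rows I,T,M / cols γ,m,i,B,f,t:
  I: [ 0  0  1 -1  0  0]
  T: [-1  0  0 -2 -1  1]
  M: [ 0  1  0  1  0  0]
  [I]: (-2)·0+(1)·0+(2)·1+(-1)·0+(1)·0 = 2
  [T]: (-2)·-1+(1)·0+(2)·0+(-1)·-1+(1)·1 = 4
  [M]: (-2)·0+(1)·1+(2)·0+(-1)·0+(1)·0 = 1
⇒ I^2 T^4 M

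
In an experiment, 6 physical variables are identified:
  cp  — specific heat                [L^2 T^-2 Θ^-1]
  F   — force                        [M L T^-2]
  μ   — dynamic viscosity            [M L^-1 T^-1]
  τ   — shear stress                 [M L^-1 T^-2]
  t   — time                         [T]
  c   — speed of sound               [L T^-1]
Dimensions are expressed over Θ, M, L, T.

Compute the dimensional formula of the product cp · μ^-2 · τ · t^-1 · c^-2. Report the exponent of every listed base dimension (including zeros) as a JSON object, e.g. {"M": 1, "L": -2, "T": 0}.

{"Θ": -1, "M": -1, "L": 1, "T": -1}

Dimensional matrix (Θ×M×L×T by cp×F×μ×τ×t×c):
  Θ: [-1  0  0  0  0  0]
  M: [ 0  1  1  1  0  0]
  L: [ 2  1 -1 -1  0  1]
  T: [-2 -2 -1 -2  1 -1]
  [Θ]: (1)·-1+(-2)·0+(1)·0+(-1)·0+(-2)·0 = -1
  [M]: (1)·0+(-2)·1+(1)·1+(-1)·0+(-2)·0 = -1
  [L]: (1)·2+(-2)·-1+(1)·-1+(-1)·0+(-2)·1 = 1
  [T]: (1)·-2+(-2)·-1+(1)·-2+(-1)·1+(-2)·-1 = -1
⇒ Θ^-1 M^-1 L T^-1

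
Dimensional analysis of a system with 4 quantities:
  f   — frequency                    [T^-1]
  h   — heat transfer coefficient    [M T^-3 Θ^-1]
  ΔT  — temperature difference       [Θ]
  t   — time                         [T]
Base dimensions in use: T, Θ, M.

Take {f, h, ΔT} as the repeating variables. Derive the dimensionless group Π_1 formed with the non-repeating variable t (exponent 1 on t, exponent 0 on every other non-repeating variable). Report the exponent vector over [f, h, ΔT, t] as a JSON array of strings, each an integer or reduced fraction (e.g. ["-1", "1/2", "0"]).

["1", "0", "0", "1"]

Write exponents as rows T,Θ,M / cols f,h,ΔT,t:
  T: [-1 -3  0  1]
  Θ: [ 0 -1  1  0]
  M: [ 0  1  0  0]
Echelon form has 3 nonzero rows (pivots: f,h,ΔT)
Pivot set = {f,h,ΔT}, free = {t}
RREF:
  r0: [   1    0    0   -1]
  r1: [   0    1    0    0]
  r2: [   0    0    1    0]
Fix exponent of t at 1; solve each RREF row for its pivot's exponent:
  r0: exp(f) + (-1)·1 = 0 ⇒ exp(f) = 1
  r1: exp(h) + (0)·1 = 0 ⇒ exp(h) = 0
  r2: exp(ΔT) + (0)·1 = 0 ⇒ exp(ΔT) = 0
Π_1 = f · t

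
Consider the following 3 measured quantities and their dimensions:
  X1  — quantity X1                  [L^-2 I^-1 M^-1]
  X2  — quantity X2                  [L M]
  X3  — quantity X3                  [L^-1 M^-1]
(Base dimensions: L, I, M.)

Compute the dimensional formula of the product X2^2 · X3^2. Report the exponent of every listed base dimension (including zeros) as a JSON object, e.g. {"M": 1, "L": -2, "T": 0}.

{"L": 0, "I": 0, "M": 0}

Write exponents as rows L,I,M / cols X1,X2,X3:
  L: [-2  1 -1]
  I: [-1  0  0]
  M: [-1  1 -1]
  [L]: (2)·1+(2)·-1 = 0
  [I]: (2)·0+(2)·0 = 0
  [M]: (2)·1+(2)·-1 = 0
⇒ 1 (dimensionless)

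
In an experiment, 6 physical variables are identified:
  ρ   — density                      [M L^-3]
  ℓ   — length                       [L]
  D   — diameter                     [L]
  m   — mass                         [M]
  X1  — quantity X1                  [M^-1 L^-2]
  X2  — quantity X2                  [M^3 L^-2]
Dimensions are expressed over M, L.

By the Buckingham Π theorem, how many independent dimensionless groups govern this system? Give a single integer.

4

Exponent matrix [M,L] × [ρ,ℓ,D,m,X1,X2]:
  M: [ 1  0  0  1 -1  3]
  L: [-3  1  1  0 -2 -2]
Row reduction gives pivot columns ρ,ℓ; rank = 2
6 vars − rank 2 = 4 Π groups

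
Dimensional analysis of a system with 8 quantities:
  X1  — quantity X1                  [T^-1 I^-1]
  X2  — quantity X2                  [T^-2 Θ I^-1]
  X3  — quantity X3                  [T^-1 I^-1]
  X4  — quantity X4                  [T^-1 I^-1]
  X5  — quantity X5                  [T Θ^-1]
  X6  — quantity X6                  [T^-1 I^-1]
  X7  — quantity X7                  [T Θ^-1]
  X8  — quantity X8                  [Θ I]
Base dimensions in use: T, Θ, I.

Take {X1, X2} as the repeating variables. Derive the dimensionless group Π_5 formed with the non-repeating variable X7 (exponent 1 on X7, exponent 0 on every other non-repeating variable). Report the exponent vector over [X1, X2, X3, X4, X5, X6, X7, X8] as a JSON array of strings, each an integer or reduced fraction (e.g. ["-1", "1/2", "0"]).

Exponent matrix [T,Θ,I] × [X1,X2,X3,X4,X5,X6,X7,X8]:
  T: [-1 -2 -1 -1  1 -1  1  0]
  Θ: [ 0  1  0  0 -1  0 -1  1]
  I: [-1 -1 -1 -1  0 -1  0  1]
Row reduction gives pivot columns X1,X2; rank = 2
Repeat: X1,X2; free: X3,X4,X5,X6,X7,X8
RREF:
  r0: [   1    0    1    1    1    1    1   -2]
  r1: [   0    1    0    0   -1    0   -1    1]
  r2: [   0    0    0    0    0    0    0    0]
Fix exponent of X7 at 1, X3 at 0, X4 at 0, X5 at 0, X6 at 0, X8 at 0; solve each RREF row for its pivot's exponent:
  r0: exp(X1) + (1)·1 = 0 ⇒ exp(X1) = -1
  r1: exp(X2) + (-1)·1 = 0 ⇒ exp(X2) = 1
Π_5 = X1^-1 · X2 · X7

["-1", "1", "0", "0", "0", "0", "1", "0"]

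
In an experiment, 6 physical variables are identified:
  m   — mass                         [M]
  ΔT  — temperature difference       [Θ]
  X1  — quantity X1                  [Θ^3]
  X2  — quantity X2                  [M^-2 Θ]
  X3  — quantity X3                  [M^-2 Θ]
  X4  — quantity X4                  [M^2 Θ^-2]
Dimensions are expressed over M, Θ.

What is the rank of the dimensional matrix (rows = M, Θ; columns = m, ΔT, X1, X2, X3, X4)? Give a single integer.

Write exponents as rows M,Θ / cols m,ΔT,X1,X2,X3,X4:
  M: [ 1  0  0 -2 -2  2]
  Θ: [ 0  1  3  1  1 -2]
RREF → pivots at {m,ΔT} ⇒ r = 2

2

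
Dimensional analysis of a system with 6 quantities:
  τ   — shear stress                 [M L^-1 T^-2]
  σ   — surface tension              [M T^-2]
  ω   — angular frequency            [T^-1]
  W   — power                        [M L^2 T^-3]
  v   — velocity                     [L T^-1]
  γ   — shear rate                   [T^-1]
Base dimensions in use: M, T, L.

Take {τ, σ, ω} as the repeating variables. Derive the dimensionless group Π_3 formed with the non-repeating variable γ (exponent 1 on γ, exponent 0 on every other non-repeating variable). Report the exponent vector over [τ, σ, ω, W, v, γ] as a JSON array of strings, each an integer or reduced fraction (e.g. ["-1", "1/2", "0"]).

Dimensional matrix (M×T×L by τ×σ×ω×W×v×γ):
  M: [ 1  1  0  1  0  0]
  T: [-2 -2 -1 -3 -1 -1]
  L: [-1  0  0  2  1  0]
Echelon form has 3 nonzero rows (pivots: τ,σ,ω)
Pivot set = {τ,σ,ω}, free = {W,v,γ}
RREF:
  r0: [   1    0    0   -2   -1    0]
  r1: [   0    1    0    3    1    0]
  r2: [   0    0    1    1    1    1]
Fix exponent of γ at 1, W at 0, v at 0; solve each RREF row for its pivot's exponent:
  r0: exp(τ) + (0)·1 = 0 ⇒ exp(τ) = 0
  r1: exp(σ) + (0)·1 = 0 ⇒ exp(σ) = 0
  r2: exp(ω) + (1)·1 = 0 ⇒ exp(ω) = -1
Π_3 = ω^-1 · γ

["0", "0", "-1", "0", "0", "1"]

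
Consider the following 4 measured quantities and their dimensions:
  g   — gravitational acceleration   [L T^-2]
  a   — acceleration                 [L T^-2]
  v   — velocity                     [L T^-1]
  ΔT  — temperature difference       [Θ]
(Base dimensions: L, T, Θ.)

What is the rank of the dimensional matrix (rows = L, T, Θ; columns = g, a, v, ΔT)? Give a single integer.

3

Exponent matrix [L,T,Θ] × [g,a,v,ΔT]:
  L: [ 1  1  1  0]
  T: [-2 -2 -1  0]
  Θ: [ 0  0  0  1]
RREF → pivots at {g,v,ΔT} ⇒ r = 3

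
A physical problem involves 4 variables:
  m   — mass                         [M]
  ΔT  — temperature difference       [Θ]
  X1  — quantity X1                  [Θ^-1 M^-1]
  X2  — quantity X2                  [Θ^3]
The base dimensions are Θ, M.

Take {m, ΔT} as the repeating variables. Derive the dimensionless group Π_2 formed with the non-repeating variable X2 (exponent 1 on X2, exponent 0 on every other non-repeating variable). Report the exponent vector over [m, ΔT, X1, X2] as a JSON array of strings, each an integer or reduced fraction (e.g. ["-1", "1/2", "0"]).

Dimensional matrix (Θ×M by m×ΔT×X1×X2):
  Θ: [ 0  1 -1  3]
  M: [ 1  0 -1  0]
RREF → pivots at {m,ΔT} ⇒ r = 2
Repeat: m,ΔT; free: X1,X2
RREF:
  r0: [   1    0   -1    0]
  r1: [   0    1   -1    3]
Fix exponent of X2 at 1, X1 at 0; solve each RREF row for its pivot's exponent:
  r0: exp(m) + (0)·1 = 0 ⇒ exp(m) = 0
  r1: exp(ΔT) + (3)·1 = 0 ⇒ exp(ΔT) = -3
Π_2 = ΔT^-3 · X2

["0", "-3", "0", "1"]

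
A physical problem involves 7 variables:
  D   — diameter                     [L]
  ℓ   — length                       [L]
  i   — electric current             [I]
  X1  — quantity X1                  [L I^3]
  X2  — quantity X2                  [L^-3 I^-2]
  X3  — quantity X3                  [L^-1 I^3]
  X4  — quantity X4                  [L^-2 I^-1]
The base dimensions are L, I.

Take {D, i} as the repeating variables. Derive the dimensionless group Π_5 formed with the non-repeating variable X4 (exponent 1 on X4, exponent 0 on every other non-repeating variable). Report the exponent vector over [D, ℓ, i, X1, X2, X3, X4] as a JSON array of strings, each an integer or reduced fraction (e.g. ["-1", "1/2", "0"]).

Write exponents as rows L,I / cols D,ℓ,i,X1,X2,X3,X4:
  L: [ 1  1  0  1 -3 -1 -2]
  I: [ 0  0  1  3 -2  3 -1]
Row reduction gives pivot columns D,i; rank = 2
Pivot set = {D,i}, free = {ℓ,X1,X2,X3,X4}
RREF:
  r0: [   1    1    0    1   -3   -1   -2]
  r1: [   0    0    1    3   -2    3   -1]
Fix exponent of X4 at 1, ℓ at 0, X1 at 0, X2 at 0, X3 at 0; solve each RREF row for its pivot's exponent:
  r0: exp(D) + (-2)·1 = 0 ⇒ exp(D) = 2
  r1: exp(i) + (-1)·1 = 0 ⇒ exp(i) = 1
Π_5 = D^2 · i · X4

["2", "0", "1", "0", "0", "0", "1"]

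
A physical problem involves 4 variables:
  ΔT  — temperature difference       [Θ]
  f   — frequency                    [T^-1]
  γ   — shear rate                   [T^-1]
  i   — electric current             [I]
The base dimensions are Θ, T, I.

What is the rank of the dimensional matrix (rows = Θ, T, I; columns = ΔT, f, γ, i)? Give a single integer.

3

Dimensional matrix (Θ×T×I by ΔT×f×γ×i):
  Θ: [ 1  0  0  0]
  T: [ 0 -1 -1  0]
  I: [ 0  0  0  1]
RREF → pivots at {ΔT,f,i} ⇒ r = 3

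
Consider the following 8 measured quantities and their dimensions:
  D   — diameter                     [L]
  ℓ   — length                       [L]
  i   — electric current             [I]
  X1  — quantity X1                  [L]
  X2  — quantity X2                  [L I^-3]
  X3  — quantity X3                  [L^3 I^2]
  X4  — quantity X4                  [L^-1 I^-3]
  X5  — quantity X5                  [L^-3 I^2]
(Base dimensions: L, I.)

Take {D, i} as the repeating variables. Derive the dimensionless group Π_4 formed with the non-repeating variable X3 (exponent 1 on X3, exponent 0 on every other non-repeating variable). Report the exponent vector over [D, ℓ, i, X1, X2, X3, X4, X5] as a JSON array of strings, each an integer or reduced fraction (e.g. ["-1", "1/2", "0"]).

["-3", "0", "-2", "0", "0", "1", "0", "0"]

Exponent matrix [L,I] × [D,ℓ,i,X1,X2,X3,X4,X5]:
  L: [ 1  1  0  1  1  3 -1 -3]
  I: [ 0  0  1  0 -3  2 -3  2]
Echelon form has 2 nonzero rows (pivots: D,i)
Pivot set = {D,i}, free = {ℓ,X1,X2,X3,X4,X5}
RREF:
  r0: [   1    1    0    1    1    3   -1   -3]
  r1: [   0    0    1    0   -3    2   -3    2]
Fix exponent of X3 at 1, ℓ at 0, X1 at 0, X2 at 0, X4 at 0, X5 at 0; solve each RREF row for its pivot's exponent:
  r0: exp(D) + (3)·1 = 0 ⇒ exp(D) = -3
  r1: exp(i) + (2)·1 = 0 ⇒ exp(i) = -2
Π_4 = D^-3 · i^-2 · X3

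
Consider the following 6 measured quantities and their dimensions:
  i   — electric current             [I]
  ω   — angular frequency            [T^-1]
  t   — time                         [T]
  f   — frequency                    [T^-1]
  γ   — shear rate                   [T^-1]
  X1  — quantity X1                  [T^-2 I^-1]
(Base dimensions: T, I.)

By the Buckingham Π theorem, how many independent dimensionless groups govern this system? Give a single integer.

4

Exponent matrix [T,I] × [i,ω,t,f,γ,X1]:
  T: [ 0 -1  1 -1 -1 -2]
  I: [ 1  0  0  0  0 -1]
Echelon form has 2 nonzero rows (pivots: i,ω)
6 vars − rank 2 = 4 Π groups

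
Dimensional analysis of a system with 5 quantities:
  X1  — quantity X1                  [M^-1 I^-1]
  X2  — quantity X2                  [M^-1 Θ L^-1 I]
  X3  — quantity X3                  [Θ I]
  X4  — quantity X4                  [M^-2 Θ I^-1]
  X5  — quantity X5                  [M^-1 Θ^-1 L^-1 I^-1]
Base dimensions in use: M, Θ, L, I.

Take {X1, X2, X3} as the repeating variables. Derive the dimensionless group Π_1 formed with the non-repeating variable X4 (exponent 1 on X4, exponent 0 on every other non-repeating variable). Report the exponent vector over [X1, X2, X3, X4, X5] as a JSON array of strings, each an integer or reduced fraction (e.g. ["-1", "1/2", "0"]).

["-2", "0", "-1", "1", "0"]

Dimensional matrix (M×Θ×L×I by X1×X2×X3×X4×X5):
  M: [-1 -1  0 -2 -1]
  Θ: [ 0  1  1  1 -1]
  L: [ 0 -1  0  0 -1]
  I: [-1  1  1 -1 -1]
RREF → pivots at {X1,X2,X3} ⇒ r = 3
Pivot set = {X1,X2,X3}, free = {X4,X5}
RREF:
  r0: [   1    0    0    2    0]
  r1: [   0    1    0    0    1]
  r2: [   0    0    1    1   -2]
  r3: [   0    0    0    0    0]
Fix exponent of X4 at 1, X5 at 0; solve each RREF row for its pivot's exponent:
  r0: exp(X1) + (2)·1 = 0 ⇒ exp(X1) = -2
  r1: exp(X2) + (0)·1 = 0 ⇒ exp(X2) = 0
  r2: exp(X3) + (1)·1 = 0 ⇒ exp(X3) = -1
Π_1 = X1^-2 · X3^-1 · X4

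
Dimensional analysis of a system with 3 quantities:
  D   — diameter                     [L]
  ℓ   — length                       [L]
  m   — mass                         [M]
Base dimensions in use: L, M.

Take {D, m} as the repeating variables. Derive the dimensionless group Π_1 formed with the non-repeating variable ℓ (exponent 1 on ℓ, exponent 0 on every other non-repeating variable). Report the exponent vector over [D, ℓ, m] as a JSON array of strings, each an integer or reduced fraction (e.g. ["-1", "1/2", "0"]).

["-1", "1", "0"]

Write exponents as rows L,M / cols D,ℓ,m:
  L: [ 1  1  0]
  M: [ 0  0  1]
Echelon form has 2 nonzero rows (pivots: D,m)
Repeat: D,m; free: ℓ
RREF:
  r0: [   1    1    0]
  r1: [   0    0    1]
Fix exponent of ℓ at 1; solve each RREF row for its pivot's exponent:
  r0: exp(D) + (1)·1 = 0 ⇒ exp(D) = -1
  r1: exp(m) + (0)·1 = 0 ⇒ exp(m) = 0
Π_1 = D^-1 · ℓ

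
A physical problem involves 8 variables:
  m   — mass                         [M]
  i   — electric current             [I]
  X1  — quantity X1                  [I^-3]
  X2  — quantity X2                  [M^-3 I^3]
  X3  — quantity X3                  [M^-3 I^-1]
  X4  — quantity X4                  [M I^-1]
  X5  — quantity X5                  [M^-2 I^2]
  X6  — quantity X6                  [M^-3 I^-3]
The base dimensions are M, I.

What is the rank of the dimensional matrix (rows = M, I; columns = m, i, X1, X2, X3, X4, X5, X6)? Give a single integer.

2

Exponent matrix [M,I] × [m,i,X1,X2,X3,X4,X5,X6]:
  M: [ 1  0  0 -3 -3  1 -2 -3]
  I: [ 0  1 -3  3 -1 -1  2 -3]
Echelon form has 2 nonzero rows (pivots: m,i)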